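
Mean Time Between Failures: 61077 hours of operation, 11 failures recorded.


Formula: MTBF = Total operating time / Number of failures
MTBF = 61077 / 11
MTBF = 5552.45 hours

5552.45 hours


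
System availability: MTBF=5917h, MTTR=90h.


Availability = MTBF / (MTBF + MTTR)
Availability = 5917 / (5917 + 90)
Availability = 5917 / 6007
Availability = 98.5017%

98.5017%


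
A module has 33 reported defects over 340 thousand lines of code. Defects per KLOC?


Defect density = defects / KLOC
Defect density = 33 / 340
Defect density = 0.097 defects/KLOC

0.097 defects/KLOC


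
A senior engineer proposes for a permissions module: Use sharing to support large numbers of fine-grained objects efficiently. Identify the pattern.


This matches the Flyweight pattern

Flyweight


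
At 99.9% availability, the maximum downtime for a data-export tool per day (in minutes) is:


Formula: allowed downtime = period * (100 - SLA) / 100
Period (day) = 1440 minutes
Unavailability fraction = (100 - 99.9) / 100
Allowed downtime = 1440 * (100 - 99.9) / 100
Allowed downtime = 1.44 minutes

1.44 minutes


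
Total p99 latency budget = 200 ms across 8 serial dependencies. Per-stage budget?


Formula: per_stage = total_budget / stages
per_stage = 200 / 8
per_stage = 25.0 ms

25.0 ms


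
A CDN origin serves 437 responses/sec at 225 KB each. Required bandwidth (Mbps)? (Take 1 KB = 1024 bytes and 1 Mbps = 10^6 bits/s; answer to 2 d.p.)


Formula: Mbps = payload_bytes * RPS * 8 / 1e6
Payload per request = 225 KB = 225 * 1024 = 230400 bytes
Total bytes/sec = 230400 * 437 = 100684800
Total bits/sec = 100684800 * 8 = 805478400
Mbps = 805478400 / 1e6 = 805.48

805.48 Mbps


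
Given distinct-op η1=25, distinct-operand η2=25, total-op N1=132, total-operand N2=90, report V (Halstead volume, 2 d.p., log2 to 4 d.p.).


Formula: V = N * log2(η), where N = N1 + N2 and η = η1 + η2
η = 25 + 25 = 50
N = 132 + 90 = 222
log2(50) ≈ 5.6439
V = 222 * 5.6439 = 1252.95

1252.95


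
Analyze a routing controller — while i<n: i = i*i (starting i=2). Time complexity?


Reasoning: squaring drives double-exponential growth; iterations ~ log log n
Complexity: O(log log n)

O(log log n)


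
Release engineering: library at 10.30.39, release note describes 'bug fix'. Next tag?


Current: 10.30.39
Change category: 'bug fix' → patch bump
SemVer rule: patch bump → increment PATCH (MAJOR and MINOR unchanged)
New: 10.30.40

10.30.40


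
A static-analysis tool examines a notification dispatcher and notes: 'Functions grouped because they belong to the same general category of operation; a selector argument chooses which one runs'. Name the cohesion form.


Reasoning: Grouped by category of activity, not by data or sequence
Type: Logical cohesion

Logical cohesion


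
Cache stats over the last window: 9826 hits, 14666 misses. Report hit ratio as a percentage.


Formula: hit rate = hits / (hits + misses) * 100
hit rate = 9826 / (9826 + 14666) * 100
hit rate = 9826 / 24492 * 100
hit rate = 40.12%

40.12%


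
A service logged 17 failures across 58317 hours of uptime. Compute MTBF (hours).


Formula: MTBF = Total operating time / Number of failures
MTBF = 58317 / 17
MTBF = 3430.41 hours

3430.41 hours


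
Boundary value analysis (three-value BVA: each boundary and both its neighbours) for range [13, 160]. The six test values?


Range: [13, 160]
Boundaries: just below min, min, min+1, max-1, max, just above max
Values: [12, 13, 14, 159, 160, 161]

[12, 13, 14, 159, 160, 161]


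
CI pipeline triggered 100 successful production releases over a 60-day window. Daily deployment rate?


Formula: deployments per day = releases / days
= 100 / 60
= 1.667 deploys/day
(equivalently, 11.67 deploys/week)

1.667 deploys/day


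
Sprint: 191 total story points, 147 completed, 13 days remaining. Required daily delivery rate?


Formula: Required rate = Remaining points / Days left
Remaining = 191 - 147 = 44 points
Required rate = 44 / 13 = 3.38 points/day

3.38 points/day


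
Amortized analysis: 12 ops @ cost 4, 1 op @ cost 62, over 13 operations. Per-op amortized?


Formula: Amortized cost = Total cost / Operations
Total cost = (12 * 4) + (1 * 62)
Total cost = 48 + 62 = 110
Amortized = 110 / 13 = 8.4615

8.4615


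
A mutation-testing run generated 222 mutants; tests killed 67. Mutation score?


Mutation score = killed / total * 100
Mutation score = 67 / 222 * 100
Mutation score = 30.18%

30.18%


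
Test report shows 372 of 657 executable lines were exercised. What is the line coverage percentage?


Coverage = covered / total * 100
Coverage = 372 / 657 * 100
Coverage = 56.62%

56.62%


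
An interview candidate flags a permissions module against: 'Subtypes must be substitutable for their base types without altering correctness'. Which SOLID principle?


This describes the Liskov Substitution Principle (LSP)

Liskov Substitution Principle (LSP)


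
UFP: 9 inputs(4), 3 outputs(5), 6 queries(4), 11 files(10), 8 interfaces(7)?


UFP = EI*4 + EO*5 + EQ*4 + ILF*10 + EIF*7
UFP = 9*4 + 3*5 + 6*4 + 11*10 + 8*7
UFP = 36 + 15 + 24 + 110 + 56
UFP = 241

241


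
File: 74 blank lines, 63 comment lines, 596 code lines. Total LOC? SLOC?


Total LOC = blank + comment + code
Total LOC = 74 + 63 + 596 = 733
SLOC (source only) = code = 596

Total LOC: 733, SLOC: 596


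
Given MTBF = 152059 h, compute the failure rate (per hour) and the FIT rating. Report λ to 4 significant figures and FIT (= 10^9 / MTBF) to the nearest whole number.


Formula: λ = 1 / MTBF; FIT = λ × 1e9 = 1e9 / MTBF
λ = 1 / 152059 ≈ 6.576e-06 failures/hour
FIT = 1e9 / 152059 ≈ 6576 failures per 1e9 hours (nearest whole number)

λ = 6.576e-06 /h, FIT = 6576


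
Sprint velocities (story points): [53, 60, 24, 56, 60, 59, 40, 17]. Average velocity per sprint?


Formula: Avg velocity = Total points / Number of sprints
Points: [53, 60, 24, 56, 60, 59, 40, 17]
Sum = 53 + 60 + 24 + 56 + 60 + 59 + 40 + 17 = 369
Avg velocity = 369 / 8 = 46.13 points/sprint

46.13 points/sprint


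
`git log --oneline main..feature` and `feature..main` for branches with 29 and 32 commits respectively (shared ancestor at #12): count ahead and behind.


Common ancestor: commit #12
feature commits after divergence: 29 - 12 = 17
main commits after divergence: 32 - 12 = 20
feature is 17 commits ahead of main
main is 20 commits ahead of feature

feature ahead: 17, main ahead: 20


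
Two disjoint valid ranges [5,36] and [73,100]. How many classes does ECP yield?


Valid ranges: [5,36] and [73,100]
Class 1: x < 5 — invalid
Class 2: 5 ≤ x ≤ 36 — valid
Class 3: 36 < x < 73 — invalid (gap between ranges)
Class 4: 73 ≤ x ≤ 100 — valid
Class 5: x > 100 — invalid
Total equivalence classes: 5

5 equivalence classes


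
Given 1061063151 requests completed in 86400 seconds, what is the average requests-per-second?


Formula: throughput = requests / seconds
throughput = 1061063151 / 86400
throughput = 12280.82 requests/second

12280.82 requests/second


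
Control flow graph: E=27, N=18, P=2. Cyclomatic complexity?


Formula: V(G) = E - N + 2P
V(G) = 27 - 18 + 2*2
V(G) = 9 + 4
V(G) = 13

13


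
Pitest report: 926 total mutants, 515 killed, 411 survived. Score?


Mutation score = killed / total * 100
Mutation score = 515 / 926 * 100
Mutation score = 55.62%

55.62%


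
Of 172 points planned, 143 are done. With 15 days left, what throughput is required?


Formula: Required rate = Remaining points / Days left
Remaining = 172 - 143 = 29 points
Required rate = 29 / 15 = 1.93 points/day

1.93 points/day


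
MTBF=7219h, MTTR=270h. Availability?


Availability = MTBF / (MTBF + MTTR)
Availability = 7219 / (7219 + 270)
Availability = 7219 / 7489
Availability = 96.3947%

96.3947%


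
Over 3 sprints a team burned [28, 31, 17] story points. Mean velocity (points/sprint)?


Formula: Avg velocity = Total points / Number of sprints
Points: [28, 31, 17]
Sum = 28 + 31 + 17 = 76
Avg velocity = 76 / 3 = 25.33 points/sprint

25.33 points/sprint


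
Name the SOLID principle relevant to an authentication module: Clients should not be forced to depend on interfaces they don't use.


This describes the Interface Segregation Principle (ISP)

Interface Segregation Principle (ISP)


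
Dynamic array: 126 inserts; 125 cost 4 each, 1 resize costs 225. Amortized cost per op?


Formula: Amortized cost = Total cost / Operations
Total cost = (125 * 4) + (1 * 225)
Total cost = 500 + 225 = 725
Amortized = 725 / 126 = 5.754

5.754


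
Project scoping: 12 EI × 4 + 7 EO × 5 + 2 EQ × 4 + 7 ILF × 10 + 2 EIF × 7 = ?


UFP = EI*4 + EO*5 + EQ*4 + ILF*10 + EIF*7
UFP = 12*4 + 7*5 + 2*4 + 7*10 + 2*7
UFP = 48 + 35 + 8 + 70 + 14
UFP = 175

175


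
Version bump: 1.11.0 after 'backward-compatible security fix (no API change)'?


Current: 1.11.0
Change category: 'backward-compatible security fix (no API change)' → patch bump
SemVer rule: patch bump → increment PATCH (MAJOR and MINOR unchanged)
New: 1.11.1

1.11.1


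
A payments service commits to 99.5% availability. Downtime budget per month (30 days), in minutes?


Formula: allowed downtime = period * (100 - SLA) / 100
Period (month (30 days)) = 43200 minutes
Unavailability fraction = (100 - 99.5) / 100
Allowed downtime = 43200 * (100 - 99.5) / 100
Allowed downtime = 216.0 minutes

216.0 minutes


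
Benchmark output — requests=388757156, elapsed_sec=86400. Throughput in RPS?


Formula: throughput = requests / seconds
throughput = 388757156 / 86400
throughput = 4499.5 requests/second

4499.5 requests/second


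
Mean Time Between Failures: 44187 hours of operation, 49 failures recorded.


Formula: MTBF = Total operating time / Number of failures
MTBF = 44187 / 49
MTBF = 901.78 hours

901.78 hours


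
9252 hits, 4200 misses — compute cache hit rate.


Formula: hit rate = hits / (hits + misses) * 100
hit rate = 9252 / (9252 + 4200) * 100
hit rate = 9252 / 13452 * 100
hit rate = 68.78%

68.78%


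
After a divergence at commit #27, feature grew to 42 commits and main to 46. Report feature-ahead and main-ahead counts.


Common ancestor: commit #27
feature commits after divergence: 42 - 27 = 15
main commits after divergence: 46 - 27 = 19
feature is 15 commits ahead of main
main is 19 commits ahead of feature

feature ahead: 15, main ahead: 19


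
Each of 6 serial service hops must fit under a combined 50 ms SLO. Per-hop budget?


Formula: per_stage = total_budget / stages
per_stage = 50 / 6
per_stage = 8.33 ms

8.33 ms


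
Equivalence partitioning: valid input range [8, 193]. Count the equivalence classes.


Valid range: [8, 193]
Class 1: x < 8 — invalid
Class 2: 8 ≤ x ≤ 193 — valid
Class 3: x > 193 — invalid
Total equivalence classes: 3

3 equivalence classes


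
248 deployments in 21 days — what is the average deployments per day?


Formula: deployments per day = releases / days
= 248 / 21
= 11.81 deploys/day
(equivalently, 82.67 deploys/week)

11.81 deploys/day


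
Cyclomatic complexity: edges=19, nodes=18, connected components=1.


Formula: V(G) = E - N + 2P
V(G) = 19 - 18 + 2*1
V(G) = 1 + 2
V(G) = 3

3


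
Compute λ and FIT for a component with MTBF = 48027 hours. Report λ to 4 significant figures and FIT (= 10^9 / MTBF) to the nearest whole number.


Formula: λ = 1 / MTBF; FIT = λ × 1e9 = 1e9 / MTBF
λ = 1 / 48027 ≈ 2.082e-05 failures/hour
FIT = 1e9 / 48027 ≈ 20822 failures per 1e9 hours (nearest whole number)

λ = 2.082e-05 /h, FIT = 20822


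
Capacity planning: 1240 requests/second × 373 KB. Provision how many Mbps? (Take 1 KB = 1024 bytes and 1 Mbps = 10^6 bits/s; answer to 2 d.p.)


Formula: Mbps = payload_bytes * RPS * 8 / 1e6
Payload per request = 373 KB = 373 * 1024 = 381952 bytes
Total bytes/sec = 381952 * 1240 = 473620480
Total bits/sec = 473620480 * 8 = 3788963840
Mbps = 3788963840 / 1e6 = 3788.96

3788.96 Mbps


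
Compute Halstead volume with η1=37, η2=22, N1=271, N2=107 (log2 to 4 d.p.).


Formula: V = N * log2(η), where N = N1 + N2 and η = η1 + η2
η = 37 + 22 = 59
N = 271 + 107 = 378
log2(59) ≈ 5.8826
V = 378 * 5.8826 = 2223.62

2223.62


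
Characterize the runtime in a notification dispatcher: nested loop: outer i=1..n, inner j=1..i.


Reasoning: triangle: n(n+1)/2 ~ n^2/2
Complexity: O(n^2)

O(n^2)


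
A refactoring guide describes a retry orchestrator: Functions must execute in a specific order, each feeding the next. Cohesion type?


Reasoning: Output of one is input to next
Type: Sequential cohesion

Sequential cohesion


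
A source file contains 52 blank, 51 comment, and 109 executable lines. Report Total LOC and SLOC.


Total LOC = blank + comment + code
Total LOC = 52 + 51 + 109 = 212
SLOC (source only) = code = 109

Total LOC: 212, SLOC: 109


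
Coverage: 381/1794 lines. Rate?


Coverage = covered / total * 100
Coverage = 381 / 1794 * 100
Coverage = 21.24%

21.24%


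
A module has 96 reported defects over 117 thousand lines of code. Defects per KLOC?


Defect density = defects / KLOC
Defect density = 96 / 117
Defect density = 0.821 defects/KLOC

0.821 defects/KLOC


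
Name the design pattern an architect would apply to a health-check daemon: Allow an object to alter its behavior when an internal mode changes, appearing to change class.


This matches the State pattern

State


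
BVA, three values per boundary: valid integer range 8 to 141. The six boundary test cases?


Range: [8, 141]
Boundaries: just below min, min, min+1, max-1, max, just above max
Values: [7, 8, 9, 140, 141, 142]

[7, 8, 9, 140, 141, 142]


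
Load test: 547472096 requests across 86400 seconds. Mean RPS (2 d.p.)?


Formula: throughput = requests / seconds
throughput = 547472096 / 86400
throughput = 6336.48 requests/second

6336.48 requests/second


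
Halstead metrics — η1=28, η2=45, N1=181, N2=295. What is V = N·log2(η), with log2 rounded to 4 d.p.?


Formula: V = N * log2(η), where N = N1 + N2 and η = η1 + η2
η = 28 + 45 = 73
N = 181 + 295 = 476
log2(73) ≈ 6.1898
V = 476 * 6.1898 = 2946.34

2946.34


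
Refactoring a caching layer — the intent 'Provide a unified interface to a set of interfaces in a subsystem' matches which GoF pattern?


This matches the Facade pattern

Facade


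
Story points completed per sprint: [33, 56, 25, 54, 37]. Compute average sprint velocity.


Formula: Avg velocity = Total points / Number of sprints
Points: [33, 56, 25, 54, 37]
Sum = 33 + 56 + 25 + 54 + 37 = 205
Avg velocity = 205 / 5 = 41.0 points/sprint

41.0 points/sprint


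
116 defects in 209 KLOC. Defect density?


Defect density = defects / KLOC
Defect density = 116 / 209
Defect density = 0.555 defects/KLOC

0.555 defects/KLOC


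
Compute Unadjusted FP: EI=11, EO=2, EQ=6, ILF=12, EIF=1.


UFP = EI*4 + EO*5 + EQ*4 + ILF*10 + EIF*7
UFP = 11*4 + 2*5 + 6*4 + 12*10 + 1*7
UFP = 44 + 10 + 24 + 120 + 7
UFP = 205

205


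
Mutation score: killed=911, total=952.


Mutation score = killed / total * 100
Mutation score = 911 / 952 * 100
Mutation score = 95.69%

95.69%


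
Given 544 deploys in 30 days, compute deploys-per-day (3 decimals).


Formula: deployments per day = releases / days
= 544 / 30
= 18.133 deploys/day
(equivalently, 126.93 deploys/week)

18.133 deploys/day


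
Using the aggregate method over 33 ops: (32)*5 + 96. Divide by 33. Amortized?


Formula: Amortized cost = Total cost / Operations
Total cost = (32 * 5) + (1 * 96)
Total cost = 160 + 96 = 256
Amortized = 256 / 33 = 7.7576

7.7576


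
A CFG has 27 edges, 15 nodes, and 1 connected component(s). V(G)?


Formula: V(G) = E - N + 2P
V(G) = 27 - 15 + 2*1
V(G) = 12 + 2
V(G) = 14

14


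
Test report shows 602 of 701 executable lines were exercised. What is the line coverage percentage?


Coverage = covered / total * 100
Coverage = 602 / 701 * 100
Coverage = 85.88%

85.88%


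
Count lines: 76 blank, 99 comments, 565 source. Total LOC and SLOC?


Total LOC = blank + comment + code
Total LOC = 76 + 99 + 565 = 740
SLOC (source only) = code = 565

Total LOC: 740, SLOC: 565


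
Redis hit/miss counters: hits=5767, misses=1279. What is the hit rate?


Formula: hit rate = hits / (hits + misses) * 100
hit rate = 5767 / (5767 + 1279) * 100
hit rate = 5767 / 7046 * 100
hit rate = 81.85%

81.85%


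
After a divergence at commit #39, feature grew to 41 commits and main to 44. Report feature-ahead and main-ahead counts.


Common ancestor: commit #39
feature commits after divergence: 41 - 39 = 2
main commits after divergence: 44 - 39 = 5
feature is 2 commits ahead of main
main is 5 commits ahead of feature

feature ahead: 2, main ahead: 5


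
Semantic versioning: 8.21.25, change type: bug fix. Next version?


Current: 8.21.25
Change category: 'bug fix' → patch bump
SemVer rule: patch bump → increment PATCH (MAJOR and MINOR unchanged)
New: 8.21.26

8.21.26


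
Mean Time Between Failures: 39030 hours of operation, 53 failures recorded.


Formula: MTBF = Total operating time / Number of failures
MTBF = 39030 / 53
MTBF = 736.42 hours

736.42 hours


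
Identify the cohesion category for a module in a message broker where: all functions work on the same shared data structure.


Reasoning: Functions share data
Type: Communicational cohesion

Communicational cohesion


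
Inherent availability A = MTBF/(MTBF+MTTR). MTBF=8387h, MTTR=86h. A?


Availability = MTBF / (MTBF + MTTR)
Availability = 8387 / (8387 + 86)
Availability = 8387 / 8473
Availability = 98.985%

98.985%


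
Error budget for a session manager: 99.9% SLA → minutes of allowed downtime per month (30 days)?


Formula: allowed downtime = period * (100 - SLA) / 100
Period (month (30 days)) = 43200 minutes
Unavailability fraction = (100 - 99.9) / 100
Allowed downtime = 43200 * (100 - 99.9) / 100
Allowed downtime = 43.2 minutes

43.2 minutes


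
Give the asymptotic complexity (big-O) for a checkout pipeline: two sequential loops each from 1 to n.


Reasoning: sequential dominates: O(n) + O(n) = O(n)
Complexity: O(n)

O(n)


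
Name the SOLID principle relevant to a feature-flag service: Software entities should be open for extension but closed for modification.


This describes the Open/Closed Principle (OCP)

Open/Closed Principle (OCP)


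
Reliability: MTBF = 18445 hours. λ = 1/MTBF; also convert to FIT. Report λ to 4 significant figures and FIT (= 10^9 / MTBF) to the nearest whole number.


Formula: λ = 1 / MTBF; FIT = λ × 1e9 = 1e9 / MTBF
λ = 1 / 18445 ≈ 5.422e-05 failures/hour
FIT = 1e9 / 18445 ≈ 54215 failures per 1e9 hours (nearest whole number)

λ = 5.422e-05 /h, FIT = 54215


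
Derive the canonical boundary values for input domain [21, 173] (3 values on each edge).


Range: [21, 173]
Boundaries: just below min, min, min+1, max-1, max, just above max
Values: [20, 21, 22, 172, 173, 174]

[20, 21, 22, 172, 173, 174]


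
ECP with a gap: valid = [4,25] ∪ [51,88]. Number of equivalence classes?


Valid ranges: [4,25] and [51,88]
Class 1: x < 4 — invalid
Class 2: 4 ≤ x ≤ 25 — valid
Class 3: 25 < x < 51 — invalid (gap between ranges)
Class 4: 51 ≤ x ≤ 88 — valid
Class 5: x > 88 — invalid
Total equivalence classes: 5

5 equivalence classes


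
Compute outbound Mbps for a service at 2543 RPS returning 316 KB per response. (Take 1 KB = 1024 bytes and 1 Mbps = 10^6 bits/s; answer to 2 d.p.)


Formula: Mbps = payload_bytes * RPS * 8 / 1e6
Payload per request = 316 KB = 316 * 1024 = 323584 bytes
Total bytes/sec = 323584 * 2543 = 822874112
Total bits/sec = 822874112 * 8 = 6582992896
Mbps = 6582992896 / 1e6 = 6582.99

6582.99 Mbps


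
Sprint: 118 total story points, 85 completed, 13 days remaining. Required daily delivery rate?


Formula: Required rate = Remaining points / Days left
Remaining = 118 - 85 = 33 points
Required rate = 33 / 13 = 2.54 points/day

2.54 points/day


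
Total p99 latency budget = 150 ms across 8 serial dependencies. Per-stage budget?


Formula: per_stage = total_budget / stages
per_stage = 150 / 8
per_stage = 18.75 ms

18.75 ms


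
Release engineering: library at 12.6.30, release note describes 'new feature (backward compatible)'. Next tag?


Current: 12.6.30
Change category: 'new feature (backward compatible)' → minor bump
SemVer rule: minor bump → increment MINOR, reset PATCH to 0 (MAJOR unchanged)
New: 12.7.0

12.7.0


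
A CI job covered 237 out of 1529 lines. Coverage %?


Coverage = covered / total * 100
Coverage = 237 / 1529 * 100
Coverage = 15.5%

15.5%


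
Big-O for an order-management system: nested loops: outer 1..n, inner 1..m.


Reasoning: product of independent bounds
Complexity: O(n*m)

O(n*m)


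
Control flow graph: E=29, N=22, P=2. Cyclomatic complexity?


Formula: V(G) = E - N + 2P
V(G) = 29 - 22 + 2*2
V(G) = 7 + 4
V(G) = 11

11


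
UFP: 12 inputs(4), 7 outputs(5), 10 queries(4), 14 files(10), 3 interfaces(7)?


UFP = EI*4 + EO*5 + EQ*4 + ILF*10 + EIF*7
UFP = 12*4 + 7*5 + 10*4 + 14*10 + 3*7
UFP = 48 + 35 + 40 + 140 + 21
UFP = 284

284


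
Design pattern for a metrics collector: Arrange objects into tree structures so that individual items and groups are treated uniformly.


This matches the Composite pattern

Composite


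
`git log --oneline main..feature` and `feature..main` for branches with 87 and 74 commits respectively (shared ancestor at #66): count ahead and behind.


Common ancestor: commit #66
feature commits after divergence: 87 - 66 = 21
main commits after divergence: 74 - 66 = 8
feature is 21 commits ahead of main
main is 8 commits ahead of feature

feature ahead: 21, main ahead: 8


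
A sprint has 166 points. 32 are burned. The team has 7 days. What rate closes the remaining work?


Formula: Required rate = Remaining points / Days left
Remaining = 166 - 32 = 134 points
Required rate = 134 / 7 = 19.14 points/day

19.14 points/day


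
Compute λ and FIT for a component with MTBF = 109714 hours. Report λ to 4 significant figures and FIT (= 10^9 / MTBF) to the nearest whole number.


Formula: λ = 1 / MTBF; FIT = λ × 1e9 = 1e9 / MTBF
λ = 1 / 109714 ≈ 9.115e-06 failures/hour
FIT = 1e9 / 109714 ≈ 9115 failures per 1e9 hours (nearest whole number)

λ = 9.115e-06 /h, FIT = 9115


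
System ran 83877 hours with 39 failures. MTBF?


Formula: MTBF = Total operating time / Number of failures
MTBF = 83877 / 39
MTBF = 2150.69 hours

2150.69 hours


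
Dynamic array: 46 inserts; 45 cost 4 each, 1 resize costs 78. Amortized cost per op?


Formula: Amortized cost = Total cost / Operations
Total cost = (45 * 4) + (1 * 78)
Total cost = 180 + 78 = 258
Amortized = 258 / 46 = 5.6087

5.6087


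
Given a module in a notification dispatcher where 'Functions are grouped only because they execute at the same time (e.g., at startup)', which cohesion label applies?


Reasoning: Related by timing only
Type: Temporal cohesion

Temporal cohesion


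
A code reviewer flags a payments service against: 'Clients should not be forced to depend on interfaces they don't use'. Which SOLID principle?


This describes the Interface Segregation Principle (ISP)

Interface Segregation Principle (ISP)


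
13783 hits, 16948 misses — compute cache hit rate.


Formula: hit rate = hits / (hits + misses) * 100
hit rate = 13783 / (13783 + 16948) * 100
hit rate = 13783 / 30731 * 100
hit rate = 44.85%

44.85%


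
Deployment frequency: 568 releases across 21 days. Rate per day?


Formula: deployments per day = releases / days
= 568 / 21
= 27.048 deploys/day
(equivalently, 189.33 deploys/week)

27.048 deploys/day


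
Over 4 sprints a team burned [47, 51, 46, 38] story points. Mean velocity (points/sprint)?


Formula: Avg velocity = Total points / Number of sprints
Points: [47, 51, 46, 38]
Sum = 47 + 51 + 46 + 38 = 182
Avg velocity = 182 / 4 = 45.5 points/sprint

45.5 points/sprint


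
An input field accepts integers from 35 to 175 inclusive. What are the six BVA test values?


Range: [35, 175]
Boundaries: just below min, min, min+1, max-1, max, just above max
Values: [34, 35, 36, 174, 175, 176]

[34, 35, 36, 174, 175, 176]


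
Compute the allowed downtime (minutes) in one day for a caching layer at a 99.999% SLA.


Formula: allowed downtime = period * (100 - SLA) / 100
Period (day) = 1440 minutes
Unavailability fraction = (100 - 99.999) / 100
Allowed downtime = 1440 * (100 - 99.999) / 100
Allowed downtime = 0.0144 minutes

0.0144 minutes


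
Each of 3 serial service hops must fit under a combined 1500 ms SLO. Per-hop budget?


Formula: per_stage = total_budget / stages
per_stage = 1500 / 3
per_stage = 500.0 ms

500.0 ms


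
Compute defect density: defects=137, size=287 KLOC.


Defect density = defects / KLOC
Defect density = 137 / 287
Defect density = 0.477 defects/KLOC

0.477 defects/KLOC


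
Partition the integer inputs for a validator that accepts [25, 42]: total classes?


Valid range: [25, 42]
Class 1: x < 25 — invalid
Class 2: 25 ≤ x ≤ 42 — valid
Class 3: x > 42 — invalid
Total equivalence classes: 3

3 equivalence classes


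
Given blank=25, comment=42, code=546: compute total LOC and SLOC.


Total LOC = blank + comment + code
Total LOC = 25 + 42 + 546 = 613
SLOC (source only) = code = 546

Total LOC: 613, SLOC: 546


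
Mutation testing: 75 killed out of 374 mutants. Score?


Mutation score = killed / total * 100
Mutation score = 75 / 374 * 100
Mutation score = 20.05%

20.05%


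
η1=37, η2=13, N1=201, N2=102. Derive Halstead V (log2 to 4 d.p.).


Formula: V = N * log2(η), where N = N1 + N2 and η = η1 + η2
η = 37 + 13 = 50
N = 201 + 102 = 303
log2(50) ≈ 5.6439
V = 303 * 5.6439 = 1710.10

1710.10


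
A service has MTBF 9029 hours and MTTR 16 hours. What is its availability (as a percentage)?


Availability = MTBF / (MTBF + MTTR)
Availability = 9029 / (9029 + 16)
Availability = 9029 / 9045
Availability = 99.8231%

99.8231%


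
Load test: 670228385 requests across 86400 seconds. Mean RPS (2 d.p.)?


Formula: throughput = requests / seconds
throughput = 670228385 / 86400
throughput = 7757.27 requests/second

7757.27 requests/second


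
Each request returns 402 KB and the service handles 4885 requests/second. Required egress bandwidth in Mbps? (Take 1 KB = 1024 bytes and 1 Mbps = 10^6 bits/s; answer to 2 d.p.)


Formula: Mbps = payload_bytes * RPS * 8 / 1e6
Payload per request = 402 KB = 402 * 1024 = 411648 bytes
Total bytes/sec = 411648 * 4885 = 2010900480
Total bits/sec = 2010900480 * 8 = 16087203840
Mbps = 16087203840 / 1e6 = 16087.2

16087.2 Mbps


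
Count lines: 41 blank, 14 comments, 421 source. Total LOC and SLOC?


Total LOC = blank + comment + code
Total LOC = 41 + 14 + 421 = 476
SLOC (source only) = code = 421

Total LOC: 476, SLOC: 421


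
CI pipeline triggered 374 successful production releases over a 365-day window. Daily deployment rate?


Formula: deployments per day = releases / days
= 374 / 365
= 1.025 deploys/day
(equivalently, 7.17 deploys/week)

1.025 deploys/day


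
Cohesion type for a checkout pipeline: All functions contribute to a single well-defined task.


Reasoning: Best: single purpose
Type: Functional cohesion

Functional cohesion


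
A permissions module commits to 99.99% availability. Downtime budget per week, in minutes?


Formula: allowed downtime = period * (100 - SLA) / 100
Period (week) = 10080 minutes
Unavailability fraction = (100 - 99.99) / 100
Allowed downtime = 10080 * (100 - 99.99) / 100
Allowed downtime = 1.008 minutes

1.008 minutes


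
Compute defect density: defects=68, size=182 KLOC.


Defect density = defects / KLOC
Defect density = 68 / 182
Defect density = 0.374 defects/KLOC

0.374 defects/KLOC


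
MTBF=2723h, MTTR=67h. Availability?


Availability = MTBF / (MTBF + MTTR)
Availability = 2723 / (2723 + 67)
Availability = 2723 / 2790
Availability = 97.5986%

97.5986%


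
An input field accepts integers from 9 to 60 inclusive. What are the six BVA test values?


Range: [9, 60]
Boundaries: just below min, min, min+1, max-1, max, just above max
Values: [8, 9, 10, 59, 60, 61]

[8, 9, 10, 59, 60, 61]


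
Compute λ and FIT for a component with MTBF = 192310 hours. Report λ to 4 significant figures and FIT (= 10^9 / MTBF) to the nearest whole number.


Formula: λ = 1 / MTBF; FIT = λ × 1e9 = 1e9 / MTBF
λ = 1 / 192310 ≈ 5.200e-06 failures/hour
FIT = 1e9 / 192310 ≈ 5200 failures per 1e9 hours (nearest whole number)

λ = 5.200e-06 /h, FIT = 5200


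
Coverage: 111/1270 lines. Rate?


Coverage = covered / total * 100
Coverage = 111 / 1270 * 100
Coverage = 8.74%

8.74%


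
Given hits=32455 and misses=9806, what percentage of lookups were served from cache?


Formula: hit rate = hits / (hits + misses) * 100
hit rate = 32455 / (32455 + 9806) * 100
hit rate = 32455 / 42261 * 100
hit rate = 76.8%

76.8%


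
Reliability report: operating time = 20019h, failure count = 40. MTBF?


Formula: MTBF = Total operating time / Number of failures
MTBF = 20019 / 40
MTBF = 500.48 hours

500.48 hours


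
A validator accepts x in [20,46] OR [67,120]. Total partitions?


Valid ranges: [20,46] and [67,120]
Class 1: x < 20 — invalid
Class 2: 20 ≤ x ≤ 46 — valid
Class 3: 46 < x < 67 — invalid (gap between ranges)
Class 4: 67 ≤ x ≤ 120 — valid
Class 5: x > 120 — invalid
Total equivalence classes: 5

5 equivalence classes


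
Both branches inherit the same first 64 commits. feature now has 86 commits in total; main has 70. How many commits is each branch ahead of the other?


Common ancestor: commit #64
feature commits after divergence: 86 - 64 = 22
main commits after divergence: 70 - 64 = 6
feature is 22 commits ahead of main
main is 6 commits ahead of feature

feature ahead: 22, main ahead: 6


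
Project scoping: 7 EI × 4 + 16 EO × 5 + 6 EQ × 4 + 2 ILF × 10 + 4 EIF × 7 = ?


UFP = EI*4 + EO*5 + EQ*4 + ILF*10 + EIF*7
UFP = 7*4 + 16*5 + 6*4 + 2*10 + 4*7
UFP = 28 + 80 + 24 + 20 + 28
UFP = 180

180


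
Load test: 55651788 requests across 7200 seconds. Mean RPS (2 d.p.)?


Formula: throughput = requests / seconds
throughput = 55651788 / 7200
throughput = 7729.42 requests/second

7729.42 requests/second


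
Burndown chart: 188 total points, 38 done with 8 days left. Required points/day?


Formula: Required rate = Remaining points / Days left
Remaining = 188 - 38 = 150 points
Required rate = 150 / 8 = 18.75 points/day

18.75 points/day


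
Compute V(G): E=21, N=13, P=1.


Formula: V(G) = E - N + 2P
V(G) = 21 - 13 + 2*1
V(G) = 8 + 2
V(G) = 10

10


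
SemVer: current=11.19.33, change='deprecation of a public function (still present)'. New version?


Current: 11.19.33
Change category: 'deprecation of a public function (still present)' → minor bump
SemVer rule: minor bump → increment MINOR, reset PATCH to 0 (MAJOR unchanged)
New: 11.20.0

11.20.0


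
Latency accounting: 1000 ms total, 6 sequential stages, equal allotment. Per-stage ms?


Formula: per_stage = total_budget / stages
per_stage = 1000 / 6
per_stage = 166.67 ms

166.67 ms


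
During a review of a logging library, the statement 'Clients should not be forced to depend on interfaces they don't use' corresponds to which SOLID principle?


This describes the Interface Segregation Principle (ISP)

Interface Segregation Principle (ISP)


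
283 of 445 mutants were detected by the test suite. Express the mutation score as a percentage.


Mutation score = killed / total * 100
Mutation score = 283 / 445 * 100
Mutation score = 63.6%

63.6%


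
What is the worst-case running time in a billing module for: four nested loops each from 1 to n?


Reasoning: four levels of nesting
Complexity: O(n^4)

O(n^4)


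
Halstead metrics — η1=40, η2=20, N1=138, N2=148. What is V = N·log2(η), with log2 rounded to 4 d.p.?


Formula: V = N * log2(η), where N = N1 + N2 and η = η1 + η2
η = 40 + 20 = 60
N = 138 + 148 = 286
log2(60) ≈ 5.9069
V = 286 * 5.9069 = 1689.37

1689.37


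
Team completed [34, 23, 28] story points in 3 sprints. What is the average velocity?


Formula: Avg velocity = Total points / Number of sprints
Points: [34, 23, 28]
Sum = 34 + 23 + 28 = 85
Avg velocity = 85 / 3 = 28.33 points/sprint

28.33 points/sprint


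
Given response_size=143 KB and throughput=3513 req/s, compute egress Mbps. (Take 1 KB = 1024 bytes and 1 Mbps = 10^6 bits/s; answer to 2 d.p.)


Formula: Mbps = payload_bytes * RPS * 8 / 1e6
Payload per request = 143 KB = 143 * 1024 = 146432 bytes
Total bytes/sec = 146432 * 3513 = 514415616
Total bits/sec = 514415616 * 8 = 4115324928
Mbps = 4115324928 / 1e6 = 4115.32

4115.32 Mbps


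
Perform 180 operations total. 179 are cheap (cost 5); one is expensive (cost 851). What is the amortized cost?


Formula: Amortized cost = Total cost / Operations
Total cost = (179 * 5) + (1 * 851)
Total cost = 895 + 851 = 1746
Amortized = 1746 / 180 = 9.7

9.7


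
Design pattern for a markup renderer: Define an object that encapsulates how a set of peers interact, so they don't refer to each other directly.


This matches the Mediator pattern

Mediator


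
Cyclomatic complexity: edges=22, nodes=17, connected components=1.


Formula: V(G) = E - N + 2P
V(G) = 22 - 17 + 2*1
V(G) = 5 + 2
V(G) = 7

7


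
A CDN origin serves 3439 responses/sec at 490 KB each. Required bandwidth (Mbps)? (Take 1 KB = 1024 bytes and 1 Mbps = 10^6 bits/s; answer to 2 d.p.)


Formula: Mbps = payload_bytes * RPS * 8 / 1e6
Payload per request = 490 KB = 490 * 1024 = 501760 bytes
Total bytes/sec = 501760 * 3439 = 1725552640
Total bits/sec = 1725552640 * 8 = 13804421120
Mbps = 13804421120 / 1e6 = 13804.42

13804.42 Mbps


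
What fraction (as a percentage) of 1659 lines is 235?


Coverage = covered / total * 100
Coverage = 235 / 1659 * 100
Coverage = 14.17%

14.17%


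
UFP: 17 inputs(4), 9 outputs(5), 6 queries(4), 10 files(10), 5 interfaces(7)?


UFP = EI*4 + EO*5 + EQ*4 + ILF*10 + EIF*7
UFP = 17*4 + 9*5 + 6*4 + 10*10 + 5*7
UFP = 68 + 45 + 24 + 100 + 35
UFP = 272

272


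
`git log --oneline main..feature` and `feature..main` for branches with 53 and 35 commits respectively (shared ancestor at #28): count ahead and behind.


Common ancestor: commit #28
feature commits after divergence: 53 - 28 = 25
main commits after divergence: 35 - 28 = 7
feature is 25 commits ahead of main
main is 7 commits ahead of feature

feature ahead: 25, main ahead: 7


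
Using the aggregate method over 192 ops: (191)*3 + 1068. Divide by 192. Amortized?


Formula: Amortized cost = Total cost / Operations
Total cost = (191 * 3) + (1 * 1068)
Total cost = 573 + 1068 = 1641
Amortized = 1641 / 192 = 8.5469

8.5469


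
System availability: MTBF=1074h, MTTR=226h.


Availability = MTBF / (MTBF + MTTR)
Availability = 1074 / (1074 + 226)
Availability = 1074 / 1300
Availability = 82.6154%

82.6154%


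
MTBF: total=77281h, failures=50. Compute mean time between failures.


Formula: MTBF = Total operating time / Number of failures
MTBF = 77281 / 50
MTBF = 1545.62 hours

1545.62 hours


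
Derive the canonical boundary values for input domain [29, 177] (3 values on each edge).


Range: [29, 177]
Boundaries: just below min, min, min+1, max-1, max, just above max
Values: [28, 29, 30, 176, 177, 178]

[28, 29, 30, 176, 177, 178]


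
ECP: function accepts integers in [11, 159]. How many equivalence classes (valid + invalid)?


Valid range: [11, 159]
Class 1: x < 11 — invalid
Class 2: 11 ≤ x ≤ 159 — valid
Class 3: x > 159 — invalid
Total equivalence classes: 3

3 equivalence classes


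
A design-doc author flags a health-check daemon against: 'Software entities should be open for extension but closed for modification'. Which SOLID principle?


This describes the Open/Closed Principle (OCP)

Open/Closed Principle (OCP)


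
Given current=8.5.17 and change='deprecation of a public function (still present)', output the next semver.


Current: 8.5.17
Change category: 'deprecation of a public function (still present)' → minor bump
SemVer rule: minor bump → increment MINOR, reset PATCH to 0 (MAJOR unchanged)
New: 8.6.0

8.6.0


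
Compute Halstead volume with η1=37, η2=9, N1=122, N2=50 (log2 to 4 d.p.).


Formula: V = N * log2(η), where N = N1 + N2 and η = η1 + η2
η = 37 + 9 = 46
N = 122 + 50 = 172
log2(46) ≈ 5.5236
V = 172 * 5.5236 = 950.06

950.06


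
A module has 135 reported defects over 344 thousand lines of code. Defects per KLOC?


Defect density = defects / KLOC
Defect density = 135 / 344
Defect density = 0.392 defects/KLOC

0.392 defects/KLOC


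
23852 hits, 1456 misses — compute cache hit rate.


Formula: hit rate = hits / (hits + misses) * 100
hit rate = 23852 / (23852 + 1456) * 100
hit rate = 23852 / 25308 * 100
hit rate = 94.25%

94.25%


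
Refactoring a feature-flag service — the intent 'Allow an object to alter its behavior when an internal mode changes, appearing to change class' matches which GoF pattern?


This matches the State pattern

State


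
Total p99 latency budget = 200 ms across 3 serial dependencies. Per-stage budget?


Formula: per_stage = total_budget / stages
per_stage = 200 / 3
per_stage = 66.67 ms

66.67 ms


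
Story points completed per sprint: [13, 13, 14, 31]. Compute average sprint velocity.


Formula: Avg velocity = Total points / Number of sprints
Points: [13, 13, 14, 31]
Sum = 13 + 13 + 14 + 31 = 71
Avg velocity = 71 / 4 = 17.75 points/sprint

17.75 points/sprint


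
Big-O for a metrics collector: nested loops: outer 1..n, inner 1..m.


Reasoning: product of independent bounds
Complexity: O(n*m)

O(n*m)


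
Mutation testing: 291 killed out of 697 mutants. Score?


Mutation score = killed / total * 100
Mutation score = 291 / 697 * 100
Mutation score = 41.75%

41.75%


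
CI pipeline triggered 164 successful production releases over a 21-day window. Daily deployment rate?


Formula: deployments per day = releases / days
= 164 / 21
= 7.81 deploys/day
(equivalently, 54.67 deploys/week)

7.81 deploys/day


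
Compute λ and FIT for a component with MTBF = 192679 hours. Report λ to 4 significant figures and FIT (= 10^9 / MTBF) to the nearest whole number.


Formula: λ = 1 / MTBF; FIT = λ × 1e9 = 1e9 / MTBF
λ = 1 / 192679 ≈ 5.190e-06 failures/hour
FIT = 1e9 / 192679 ≈ 5190 failures per 1e9 hours (nearest whole number)

λ = 5.190e-06 /h, FIT = 5190


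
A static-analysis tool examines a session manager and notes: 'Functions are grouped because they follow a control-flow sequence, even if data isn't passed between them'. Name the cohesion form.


Reasoning: Grouped by order of execution within a routine, not by data flow
Type: Procedural cohesion

Procedural cohesion


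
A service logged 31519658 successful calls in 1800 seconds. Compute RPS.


Formula: throughput = requests / seconds
throughput = 31519658 / 1800
throughput = 17510.92 requests/second

17510.92 requests/second


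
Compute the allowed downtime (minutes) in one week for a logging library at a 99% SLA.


Formula: allowed downtime = period * (100 - SLA) / 100
Period (week) = 10080 minutes
Unavailability fraction = (100 - 99.0) / 100
Allowed downtime = 10080 * (100 - 99.0) / 100
Allowed downtime = 100.8 minutes

100.8 minutes


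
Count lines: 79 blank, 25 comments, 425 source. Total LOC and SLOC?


Total LOC = blank + comment + code
Total LOC = 79 + 25 + 425 = 529
SLOC (source only) = code = 425

Total LOC: 529, SLOC: 425
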